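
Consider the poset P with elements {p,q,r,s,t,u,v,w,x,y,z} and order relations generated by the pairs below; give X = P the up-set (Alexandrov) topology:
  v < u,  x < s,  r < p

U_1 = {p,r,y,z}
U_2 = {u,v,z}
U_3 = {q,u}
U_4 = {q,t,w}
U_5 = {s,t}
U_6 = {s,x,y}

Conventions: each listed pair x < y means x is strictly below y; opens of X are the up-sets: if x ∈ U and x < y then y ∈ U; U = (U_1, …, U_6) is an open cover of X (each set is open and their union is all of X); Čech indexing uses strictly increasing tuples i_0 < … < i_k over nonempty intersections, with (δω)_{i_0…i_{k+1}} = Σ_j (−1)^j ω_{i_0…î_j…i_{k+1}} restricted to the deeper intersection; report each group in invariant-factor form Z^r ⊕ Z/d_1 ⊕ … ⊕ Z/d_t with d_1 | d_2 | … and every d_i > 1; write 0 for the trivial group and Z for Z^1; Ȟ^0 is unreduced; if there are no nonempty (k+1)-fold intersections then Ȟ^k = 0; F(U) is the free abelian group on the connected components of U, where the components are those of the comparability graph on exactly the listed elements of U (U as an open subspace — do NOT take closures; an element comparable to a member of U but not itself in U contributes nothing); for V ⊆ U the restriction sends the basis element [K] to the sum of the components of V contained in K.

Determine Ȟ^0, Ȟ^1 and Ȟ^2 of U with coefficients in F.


nonempty intersections:
  U12={z} U16={y} U23={u} U34={q} U45={t} U56={s}
components per intersection:
  U1: {p,r} {y} {z}
  U2: {u,v} {z}
  U3: {q} {u}
  U4: {q} {t} {w}
  U5: {s} {t}
  U6: {s,x} {y}
  U12: {z}
  U16: {y}
  U23: {u}
  U34: {q}
  U45: {t}
  U56: {s}
C dims 14,6; δ0: rk 6, SNF 1^6
Ȟ^0: (14−6)−0=8 ⇒ Z^8
Ȟ^1: (6−0)−6=0 ⇒ 0
Ȟ^2: (0−0)−0=0 ⇒ 0

Ȟ^0(U;F) ≅ Z^8; Ȟ^1(U;F) ≅ 0; Ȟ^2(U;F) ≅ 0


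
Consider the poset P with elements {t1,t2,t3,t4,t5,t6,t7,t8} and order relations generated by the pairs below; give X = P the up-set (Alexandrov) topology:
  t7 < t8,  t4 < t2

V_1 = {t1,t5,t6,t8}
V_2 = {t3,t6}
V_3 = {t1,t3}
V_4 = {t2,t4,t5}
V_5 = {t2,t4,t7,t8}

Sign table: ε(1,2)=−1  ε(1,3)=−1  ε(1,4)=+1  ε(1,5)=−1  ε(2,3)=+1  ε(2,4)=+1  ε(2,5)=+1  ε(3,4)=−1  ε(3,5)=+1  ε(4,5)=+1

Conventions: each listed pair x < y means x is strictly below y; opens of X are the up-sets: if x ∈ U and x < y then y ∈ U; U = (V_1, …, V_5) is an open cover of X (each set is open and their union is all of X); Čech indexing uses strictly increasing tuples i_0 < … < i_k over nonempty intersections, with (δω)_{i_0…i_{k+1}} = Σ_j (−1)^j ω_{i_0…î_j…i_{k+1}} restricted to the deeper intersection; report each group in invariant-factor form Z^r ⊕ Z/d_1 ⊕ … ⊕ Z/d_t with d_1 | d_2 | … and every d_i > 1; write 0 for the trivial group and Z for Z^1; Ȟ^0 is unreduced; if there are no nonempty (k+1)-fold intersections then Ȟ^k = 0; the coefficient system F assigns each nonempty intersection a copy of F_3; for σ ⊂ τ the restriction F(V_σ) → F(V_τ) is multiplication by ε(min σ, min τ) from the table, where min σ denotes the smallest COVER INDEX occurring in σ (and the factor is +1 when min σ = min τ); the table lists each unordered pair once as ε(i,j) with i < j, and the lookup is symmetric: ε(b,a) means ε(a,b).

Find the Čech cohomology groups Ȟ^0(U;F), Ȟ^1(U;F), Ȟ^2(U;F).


Ȟ^0 ≅ 0, Ȟ^1 ≅ Z/3, Ȟ^2 ≅ 0

nerve simplices:
  V12={t6} V13={t1} V14={t5} V15={t8} V23={t3} V45={t2,t4}
C dims 5,6; δ0: rk_F3 5
degree 0: 5−5−0 = 0 → Ȟ^0 ≅ 0
degree 1: 6−0−5 = 1 → Ȟ^1 ≅ Z/3
degree 2: 0−0−0 = 0 → Ȟ^2 ≅ 0


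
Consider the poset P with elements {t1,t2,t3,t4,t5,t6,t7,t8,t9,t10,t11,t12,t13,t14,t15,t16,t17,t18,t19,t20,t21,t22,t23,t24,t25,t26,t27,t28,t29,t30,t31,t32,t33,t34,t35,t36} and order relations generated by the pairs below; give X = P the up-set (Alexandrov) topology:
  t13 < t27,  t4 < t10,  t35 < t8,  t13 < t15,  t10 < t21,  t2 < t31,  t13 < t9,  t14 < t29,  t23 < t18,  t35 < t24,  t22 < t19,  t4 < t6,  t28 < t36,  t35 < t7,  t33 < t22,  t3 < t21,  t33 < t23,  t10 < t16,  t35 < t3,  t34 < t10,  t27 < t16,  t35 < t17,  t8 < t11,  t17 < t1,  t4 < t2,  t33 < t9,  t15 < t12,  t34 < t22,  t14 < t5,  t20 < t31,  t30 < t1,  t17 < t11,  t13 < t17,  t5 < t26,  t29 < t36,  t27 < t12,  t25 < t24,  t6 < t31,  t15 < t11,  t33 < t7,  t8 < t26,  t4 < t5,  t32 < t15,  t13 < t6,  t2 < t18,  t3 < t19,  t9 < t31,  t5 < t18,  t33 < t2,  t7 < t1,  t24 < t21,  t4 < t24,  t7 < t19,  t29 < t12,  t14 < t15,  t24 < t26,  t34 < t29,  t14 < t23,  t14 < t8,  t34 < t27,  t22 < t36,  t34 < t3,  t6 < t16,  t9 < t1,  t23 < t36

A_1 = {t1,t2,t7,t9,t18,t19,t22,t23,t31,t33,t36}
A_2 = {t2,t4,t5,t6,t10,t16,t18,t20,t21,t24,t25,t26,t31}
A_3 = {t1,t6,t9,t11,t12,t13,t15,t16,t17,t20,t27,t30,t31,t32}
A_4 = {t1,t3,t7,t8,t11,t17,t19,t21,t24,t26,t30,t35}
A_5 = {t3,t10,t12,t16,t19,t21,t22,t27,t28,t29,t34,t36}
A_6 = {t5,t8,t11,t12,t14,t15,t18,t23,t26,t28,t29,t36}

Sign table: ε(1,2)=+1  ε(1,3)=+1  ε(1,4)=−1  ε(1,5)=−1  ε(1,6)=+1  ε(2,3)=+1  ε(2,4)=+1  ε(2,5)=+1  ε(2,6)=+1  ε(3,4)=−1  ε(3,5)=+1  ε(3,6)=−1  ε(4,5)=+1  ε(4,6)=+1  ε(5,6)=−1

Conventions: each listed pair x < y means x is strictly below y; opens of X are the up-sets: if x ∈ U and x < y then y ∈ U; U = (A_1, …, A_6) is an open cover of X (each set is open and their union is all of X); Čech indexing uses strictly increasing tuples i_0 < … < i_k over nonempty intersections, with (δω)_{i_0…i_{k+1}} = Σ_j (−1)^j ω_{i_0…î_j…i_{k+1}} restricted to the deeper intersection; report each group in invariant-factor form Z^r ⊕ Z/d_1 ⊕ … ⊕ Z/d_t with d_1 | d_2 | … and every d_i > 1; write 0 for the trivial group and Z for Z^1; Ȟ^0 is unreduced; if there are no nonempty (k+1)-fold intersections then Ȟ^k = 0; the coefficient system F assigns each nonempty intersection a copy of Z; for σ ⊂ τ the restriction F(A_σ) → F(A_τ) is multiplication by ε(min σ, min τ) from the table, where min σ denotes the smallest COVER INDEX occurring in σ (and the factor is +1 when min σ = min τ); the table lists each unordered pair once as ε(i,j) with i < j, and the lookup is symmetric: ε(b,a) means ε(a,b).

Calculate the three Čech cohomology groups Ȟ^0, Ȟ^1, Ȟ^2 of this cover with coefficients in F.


nerve simplices:
  A12={t2,t18,t31} A13={t1,t9,t31} A14={t1,t7,t19} A15={t19,t22,t36} A16={t18,t23,t36} A23={t6,t16,t20,t31} A24={t21,t24,t26} A25={t10,t16,t21} A26={t5,t18,t26} A34={t1,t11,t17,t30} A35={t12,t16,t27} A36={t11,t12,t15} A45={t3,t19,t21} A46={t8,t11,t26} A56={t12,t28,t29,t36}
  A123={t31} A126={t18} A134={t1} A145={t19} A156={t36} A235={t16} A245={t21} A246={t26} A346={t11} A356={t12}
C dims 6,15,10; δ0: rk 6, SNF 1^5·2; δ1: rk 9, SNF 1^9
degree 0: 6−6−0 = 0 → Ȟ^0 ≅ 0
degree 1: 15−9−6 = 0 plus torsion [2] → Ȟ^1 ≅ Z/2
degree 2: 10−0−9 = 1 → Ȟ^2 ≅ Z

Ȟ^0 = 0; Ȟ^1 = Z/2; Ȟ^2 = Z


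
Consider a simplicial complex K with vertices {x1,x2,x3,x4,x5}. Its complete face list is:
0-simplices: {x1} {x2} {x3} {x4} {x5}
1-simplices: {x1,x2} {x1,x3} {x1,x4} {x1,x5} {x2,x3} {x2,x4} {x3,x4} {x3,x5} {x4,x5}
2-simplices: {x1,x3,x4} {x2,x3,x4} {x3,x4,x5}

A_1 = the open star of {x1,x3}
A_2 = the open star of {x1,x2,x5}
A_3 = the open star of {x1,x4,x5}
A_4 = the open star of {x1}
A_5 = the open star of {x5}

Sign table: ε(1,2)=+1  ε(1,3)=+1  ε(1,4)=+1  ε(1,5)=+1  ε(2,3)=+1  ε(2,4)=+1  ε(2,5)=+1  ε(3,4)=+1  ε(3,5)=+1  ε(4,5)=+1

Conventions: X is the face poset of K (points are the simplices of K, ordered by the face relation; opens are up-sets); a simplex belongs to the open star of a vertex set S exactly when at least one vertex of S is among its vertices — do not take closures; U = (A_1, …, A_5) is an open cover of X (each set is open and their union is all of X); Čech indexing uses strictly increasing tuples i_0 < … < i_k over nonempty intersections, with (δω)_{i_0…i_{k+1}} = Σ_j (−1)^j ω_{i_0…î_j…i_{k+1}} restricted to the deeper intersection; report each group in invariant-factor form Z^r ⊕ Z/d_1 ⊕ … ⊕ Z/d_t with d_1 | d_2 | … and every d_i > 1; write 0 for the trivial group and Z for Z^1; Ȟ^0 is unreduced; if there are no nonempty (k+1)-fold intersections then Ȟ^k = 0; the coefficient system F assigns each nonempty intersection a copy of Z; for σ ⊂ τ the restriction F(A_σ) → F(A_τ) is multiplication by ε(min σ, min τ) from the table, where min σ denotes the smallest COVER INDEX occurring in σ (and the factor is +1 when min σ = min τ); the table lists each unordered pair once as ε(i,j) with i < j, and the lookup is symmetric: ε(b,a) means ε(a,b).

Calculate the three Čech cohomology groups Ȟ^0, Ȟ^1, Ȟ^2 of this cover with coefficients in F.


Ȟ^0 = Z, Ȟ^1 = 0, Ȟ^2 = 0

nerve simplices:
  A1={{x1},{x3},{x1,x2},{x1,x3},{x1,x4},{x1,x5},{x2,x3},{x3,x4},{x3,x5},{x1,x3,x4},{x2,x3,x4},{x3,x4,x5}} A2={{x1},{x2},{x5},{x1,x2},{x1,x3},{x1,x4},{x1,x5},{x2,x3},{x2,x4},{x3,x5},{x4,x5},{x1,x3,x4},{x2,x3,x4},{x3,x4,x5}} A3={{x1},{x4},{x5},{x1,x2},{x1,x3},{x1,x4},{x1,x5},{x2,x4},{x3,x4},{x3,x5},{x4,x5},{x1,x3,x4},{x2,x3,x4},{x3,x4,x5}} A4={{x1},{x1,x2},{x1,x3},{x1,x4},{x1,x5},{x1,x3,x4}} A5={{x5},{x1,x5},{x3,x5},{x4,x5},{x3,x4,x5}}
  A12={{x1},{x1,x2},{x1,x3},{x1,x4},{x1,x5},{x2,x3},{x3,x5},{x1,x3,x4},{x2,x3,x4},{x3,x4,x5}} A13={{x1},{x1,x2},{x1,x3},{x1,x4},{x1,x5},{x3,x4},{x3,x5},{x1,x3,x4},{x2,x3,x4},{x3,x4,x5}} A14={{x1},{x1,x2},{x1,x3},{x1,x4},{x1,x5},{x1,x3,x4}} A15={{x1,x5},{x3,x5},{x3,x4,x5}} A23={{x1},{x5},{x1,x2},{x1,x3},{x1,x4},{x1,x5},{x2,x4},{x3,x5},{x4,x5},{x1,x3,x4},{x2,x3,x4},{x3,x4,x5}} A24={{x1},{x1,x2},{x1,x3},{x1,x4},{x1,x5},{x1,x3,x4}} A25={{x5},{x1,x5},{x3,x5},{x4,x5},{x3,x4,x5}} A34={{x1},{x1,x2},{x1,x3},{x1,x4},{x1,x5},{x1,x3,x4}} A35={{x5},{x1,x5},{x3,x5},{x4,x5},{x3,x4,x5}} A45={{x1,x5}}
  A123={{x1},{x1,x2},{x1,x3},{x1,x4},{x1,x5},{x3,x5},{x1,x3,x4},{x2,x3,x4},{x3,x4,x5}} A124={{x1},{x1,x2},{x1,x3},{x1,x4},{x1,x5},{x1,x3,x4}} A125={{x1,x5},{x3,x5},{x3,x4,x5}} A134={{x1},{x1,x2},{x1,x3},{x1,x4},{x1,x5},{x1,x3,x4}} A135={{x1,x5},{x3,x5},{x3,x4,x5}} A145={{x1,x5}} A234={{x1},{x1,x2},{x1,x3},{x1,x4},{x1,x5},{x1,x3,x4}} A235={{x5},{x1,x5},{x3,x5},{x4,x5},{x3,x4,x5}} A245={{x1,x5}} A345={{x1,x5}}
  A1234={{x1},{x1,x2},{x1,x3},{x1,x4},{x1,x5},{x1,x3,x4}} A1235={{x1,x5},{x3,x5},{x3,x4,x5}} A1245={{x1,x5}} A1345={{x1,x5}} A2345={{x1,x5}}
  A12345={{x1,x5}}
C dims 5,10,10,5; δ0: rk 4, SNF 1^4; δ1: rk 6, SNF 1^6; δ2: rk 4, SNF 1^4
degree 0: 5−4−0 = 1 → Ȟ^0 ≅ Z
degree 1: 10−6−4 = 0 → Ȟ^1 ≅ 0
degree 2: 10−4−6 = 0 → Ȟ^2 ≅ 0


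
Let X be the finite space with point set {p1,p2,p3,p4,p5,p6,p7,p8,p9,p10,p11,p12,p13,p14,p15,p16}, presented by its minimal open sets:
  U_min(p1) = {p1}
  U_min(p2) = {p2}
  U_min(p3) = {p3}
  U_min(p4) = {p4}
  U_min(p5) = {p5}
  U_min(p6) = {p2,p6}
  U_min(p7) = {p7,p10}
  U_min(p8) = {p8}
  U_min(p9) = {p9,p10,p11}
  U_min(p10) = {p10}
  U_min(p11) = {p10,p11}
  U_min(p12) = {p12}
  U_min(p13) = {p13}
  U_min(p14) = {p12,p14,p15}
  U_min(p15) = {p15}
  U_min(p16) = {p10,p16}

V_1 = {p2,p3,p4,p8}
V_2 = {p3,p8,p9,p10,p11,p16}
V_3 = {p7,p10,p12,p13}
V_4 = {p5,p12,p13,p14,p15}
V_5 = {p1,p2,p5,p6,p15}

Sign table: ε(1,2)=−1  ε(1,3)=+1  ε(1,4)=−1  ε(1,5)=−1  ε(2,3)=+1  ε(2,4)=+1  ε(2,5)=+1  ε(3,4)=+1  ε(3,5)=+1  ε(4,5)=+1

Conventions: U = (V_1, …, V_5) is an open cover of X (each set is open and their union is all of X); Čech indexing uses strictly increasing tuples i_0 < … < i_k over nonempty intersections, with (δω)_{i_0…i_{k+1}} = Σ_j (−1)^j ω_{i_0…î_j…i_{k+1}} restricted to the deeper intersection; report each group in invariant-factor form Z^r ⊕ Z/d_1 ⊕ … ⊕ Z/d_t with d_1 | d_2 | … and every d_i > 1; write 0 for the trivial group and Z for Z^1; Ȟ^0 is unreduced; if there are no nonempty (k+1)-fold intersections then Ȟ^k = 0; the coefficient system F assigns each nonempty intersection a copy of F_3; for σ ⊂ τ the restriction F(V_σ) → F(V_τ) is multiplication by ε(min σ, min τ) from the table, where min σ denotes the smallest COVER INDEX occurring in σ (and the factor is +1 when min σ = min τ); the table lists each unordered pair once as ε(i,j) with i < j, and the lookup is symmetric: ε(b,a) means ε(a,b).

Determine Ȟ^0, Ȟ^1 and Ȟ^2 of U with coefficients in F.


intersection data:
  V12={p3,p8} V15={p2} V23={p10} V34={p12,p13} V45={p5,p15}
C dims 5,5; δ0: rk_F3 4
Ȟ^0 = (5 − 4) − 0 = 1, so Ȟ^0 ≅ Z/3
Ȟ^1 = (5 − 0) − 4 = 1, so Ȟ^1 ≅ Z/3
Ȟ^2 = (0 − 0) − 0 = 0, so Ȟ^2 ≅ 0

Ȟ^0 ≅ Z/3, Ȟ^1 ≅ Z/3, Ȟ^2 ≅ 0


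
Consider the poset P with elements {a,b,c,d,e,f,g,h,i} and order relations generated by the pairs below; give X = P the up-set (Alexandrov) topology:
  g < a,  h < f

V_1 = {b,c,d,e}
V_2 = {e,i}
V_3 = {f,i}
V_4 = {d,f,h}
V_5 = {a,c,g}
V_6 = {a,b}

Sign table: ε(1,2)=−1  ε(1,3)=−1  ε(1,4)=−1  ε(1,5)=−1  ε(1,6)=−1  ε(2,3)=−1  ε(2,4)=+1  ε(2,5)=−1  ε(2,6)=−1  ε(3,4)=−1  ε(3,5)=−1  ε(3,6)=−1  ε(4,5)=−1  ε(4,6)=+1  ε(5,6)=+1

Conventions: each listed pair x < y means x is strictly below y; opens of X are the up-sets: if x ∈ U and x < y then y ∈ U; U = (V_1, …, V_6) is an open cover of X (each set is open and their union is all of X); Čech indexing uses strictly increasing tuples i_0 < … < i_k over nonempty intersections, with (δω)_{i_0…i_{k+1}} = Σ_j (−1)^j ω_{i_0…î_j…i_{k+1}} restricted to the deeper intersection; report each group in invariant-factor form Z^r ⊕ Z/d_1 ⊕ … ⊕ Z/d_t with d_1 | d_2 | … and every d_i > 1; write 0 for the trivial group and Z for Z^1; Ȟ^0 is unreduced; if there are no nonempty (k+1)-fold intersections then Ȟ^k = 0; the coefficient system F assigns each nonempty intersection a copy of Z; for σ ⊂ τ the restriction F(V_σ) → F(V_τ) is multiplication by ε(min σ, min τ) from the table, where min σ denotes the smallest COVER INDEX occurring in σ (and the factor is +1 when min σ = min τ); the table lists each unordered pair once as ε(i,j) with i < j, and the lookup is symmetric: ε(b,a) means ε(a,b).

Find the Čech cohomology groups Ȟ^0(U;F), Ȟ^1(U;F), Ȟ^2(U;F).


Ȟ^0(U;F) ≅ Z,  Ȟ^1(U;F) ≅ Z^2,  Ȟ^2(U;F) ≅ 0

nonempty overlaps:
  V12={e} V14={d} V15={c} V16={b} V23={i} V34={f} V56={a}
C dims 6,7; δ0: rk 5, SNF 1^5
degree 0: 6−5−0 = 1 → Ȟ^0 ≅ Z
degree 1: 7−0−5 = 2 → Ȟ^1 ≅ Z^2
degree 2: 0−0−0 = 0 → Ȟ^2 ≅ 0


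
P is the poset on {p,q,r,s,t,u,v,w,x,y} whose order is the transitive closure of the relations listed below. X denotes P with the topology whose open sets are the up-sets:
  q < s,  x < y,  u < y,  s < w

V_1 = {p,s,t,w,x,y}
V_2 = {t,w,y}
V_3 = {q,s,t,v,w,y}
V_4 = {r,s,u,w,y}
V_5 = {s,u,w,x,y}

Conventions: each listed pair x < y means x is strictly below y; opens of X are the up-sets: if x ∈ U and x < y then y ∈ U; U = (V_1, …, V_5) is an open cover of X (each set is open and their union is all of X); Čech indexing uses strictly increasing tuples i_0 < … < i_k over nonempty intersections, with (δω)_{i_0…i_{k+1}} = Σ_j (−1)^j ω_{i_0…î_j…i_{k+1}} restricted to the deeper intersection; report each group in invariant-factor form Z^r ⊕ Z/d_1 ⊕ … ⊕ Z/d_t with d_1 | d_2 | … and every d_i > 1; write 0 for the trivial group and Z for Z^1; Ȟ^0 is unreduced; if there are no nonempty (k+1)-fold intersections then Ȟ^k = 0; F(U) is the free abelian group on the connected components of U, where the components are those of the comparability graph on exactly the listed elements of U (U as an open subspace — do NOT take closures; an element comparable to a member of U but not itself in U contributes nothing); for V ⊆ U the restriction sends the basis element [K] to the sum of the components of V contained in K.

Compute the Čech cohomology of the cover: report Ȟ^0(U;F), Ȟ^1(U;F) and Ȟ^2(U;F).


intersection data:
  V12={t,w,y} V13={s,t,w,y} V14={s,w,y} V15={s,w,x,y} V23={t,w,y} V24={w,y} V25={w,y} V34={s,w,y} V35={s,w,y} V45={s,u,w,y}
  V123={t,w,y} V124={w,y} V125={w,y} V134={s,w,y} V135={s,w,y} V145={s,w,y} V234={w,y} V235={w,y} V245={w,y} V345={s,w,y}
  V1234={w,y} V1235={w,y} V1245={w,y} V1345={s,w,y} V2345={w,y}
  V12345={w,y}
components per intersection:
  V1: {p} {s,w} {t} {x,y}
  V2: {t} {w} {y}
  V3: {q,s,w} {t} {v} {y}
  V4: {r} {s,w} {u,y}
  V5: {s,w} {u,x,y}
  V12: {t} {w} {y}
  V13: {s,w} {t} {y}
  V14: {s,w} {y}
  V15: {s,w} {x,y}
  V23: {t} {w} {y}
  V24: {w} {y}
  V25: {w} {y}
  V34: {s,w} {y}
  V35: {s,w} {y}
  V45: {s,w} {u,y}
  V123: {t} {w} {y}
  V124: {w} {y}
  V125: {w} {y}
  V134: {s,w} {y}
  V135: {s,w} {y}
  V145: {s,w} {y}
  V234: {w} {y}
  V235: {w} {y}
  V245: {w} {y}
  V345: {s,w} {y}
  V1234: {w} {y}
  V1235: {w} {y}
  V1245: {w} {y}
  V1345: {s,w} {y}
  V2345: {w} {y}
  V12345: {w} {y}
C dims 16,23,21,10; δ0: rk 10, SNF 1^10; δ1: rk 13, SNF 1^13; δ2: rk 8, SNF 1^8
Ȟ^0 = (16 − 10) − 0 = 6, so Ȟ^0 ≅ Z^6
Ȟ^1 = (23 − 13) − 10 = 0, so Ȟ^1 ≅ 0
Ȟ^2 = (21 − 8) − 13 = 0, so Ȟ^2 ≅ 0

Ȟ^0(U;F) ≅ Z^6,  Ȟ^1(U;F) ≅ 0,  Ȟ^2(U;F) ≅ 0


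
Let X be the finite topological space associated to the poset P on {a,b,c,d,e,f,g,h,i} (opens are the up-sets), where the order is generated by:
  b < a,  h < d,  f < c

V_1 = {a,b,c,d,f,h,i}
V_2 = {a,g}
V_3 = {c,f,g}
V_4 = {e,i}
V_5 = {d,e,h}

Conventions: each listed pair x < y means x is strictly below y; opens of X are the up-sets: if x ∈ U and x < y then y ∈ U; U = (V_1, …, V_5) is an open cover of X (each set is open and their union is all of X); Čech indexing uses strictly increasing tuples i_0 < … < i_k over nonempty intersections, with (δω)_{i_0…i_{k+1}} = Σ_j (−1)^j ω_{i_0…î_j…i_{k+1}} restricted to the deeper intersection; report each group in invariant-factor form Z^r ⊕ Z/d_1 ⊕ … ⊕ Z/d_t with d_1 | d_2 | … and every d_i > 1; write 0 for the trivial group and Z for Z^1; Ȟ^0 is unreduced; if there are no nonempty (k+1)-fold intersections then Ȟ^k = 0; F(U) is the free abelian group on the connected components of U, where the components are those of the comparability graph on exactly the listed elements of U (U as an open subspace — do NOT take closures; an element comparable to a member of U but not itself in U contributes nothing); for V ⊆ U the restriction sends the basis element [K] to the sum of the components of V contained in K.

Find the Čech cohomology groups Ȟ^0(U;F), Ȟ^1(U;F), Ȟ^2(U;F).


Ȟ^0 ≅ Z^6, Ȟ^1 ≅ 0 and Ȟ^2 ≅ 0

nonempty overlaps:
  V12={a} V13={c,f} V14={i} V15={d,h} V23={g} V45={e}
components per intersection:
  V1: {a,b} {c,f} {d,h} {i}
  V2: {a} {g}
  V3: {c,f} {g}
  V4: {e} {i}
  V5: {d,h} {e}
  V12: {a}
  V13: {c,f}
  V14: {i}
  V15: {d,h}
  V23: {g}
  V45: {e}
C dims 12,6; δ0: rk 6, SNF 1^6
degree 0: 12−6−0 = 6 → Ȟ^0 ≅ Z^6
degree 1: 6−0−6 = 0 → Ȟ^1 ≅ 0
degree 2: 0−0−0 = 0 → Ȟ^2 ≅ 0


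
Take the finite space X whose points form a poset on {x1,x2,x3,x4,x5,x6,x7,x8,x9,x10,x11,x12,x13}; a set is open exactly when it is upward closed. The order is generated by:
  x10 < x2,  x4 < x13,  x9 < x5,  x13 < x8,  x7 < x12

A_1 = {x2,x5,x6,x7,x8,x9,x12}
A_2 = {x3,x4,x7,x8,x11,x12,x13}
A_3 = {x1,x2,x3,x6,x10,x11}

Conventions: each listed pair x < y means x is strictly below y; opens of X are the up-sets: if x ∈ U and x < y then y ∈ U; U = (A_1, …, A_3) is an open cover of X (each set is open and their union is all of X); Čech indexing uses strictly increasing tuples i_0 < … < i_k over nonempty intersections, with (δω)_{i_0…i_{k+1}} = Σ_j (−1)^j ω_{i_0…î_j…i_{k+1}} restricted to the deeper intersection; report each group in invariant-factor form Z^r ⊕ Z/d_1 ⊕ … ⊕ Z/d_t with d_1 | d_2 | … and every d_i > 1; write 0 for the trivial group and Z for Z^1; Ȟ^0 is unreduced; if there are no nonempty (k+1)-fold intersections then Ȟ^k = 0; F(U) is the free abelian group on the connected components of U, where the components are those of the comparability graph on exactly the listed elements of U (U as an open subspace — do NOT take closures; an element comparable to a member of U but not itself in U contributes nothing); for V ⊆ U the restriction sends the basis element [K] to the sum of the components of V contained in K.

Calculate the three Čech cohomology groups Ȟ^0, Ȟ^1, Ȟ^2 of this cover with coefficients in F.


Ȟ^0(U;F) ≅ Z^8,  Ȟ^1(U;F) ≅ 0,  Ȟ^2(U;F) ≅ 0

nerve of the cover:
  A12={x7,x8,x12} A13={x2,x6} A23={x3,x11}
components per intersection:
  A1: {x2} {x5,x9} {x6} {x7,x12} {x8}
  A2: {x3} {x4,x8,x13} {x7,x12} {x11}
  A3: {x1} {x2,x10} {x3} {x6} {x11}
  A12: {x7,x12} {x8}
  A13: {x2} {x6}
  A23: {x3} {x11}
C dims 14,6; δ0: rk 6, SNF 1^6
Ȟ^0 = (14 − 6) − 0 = 8, so Ȟ^0 ≅ Z^8
Ȟ^1 = (6 − 0) − 6 = 0, so Ȟ^1 ≅ 0
Ȟ^2 = (0 − 0) − 0 = 0, so Ȟ^2 ≅ 0


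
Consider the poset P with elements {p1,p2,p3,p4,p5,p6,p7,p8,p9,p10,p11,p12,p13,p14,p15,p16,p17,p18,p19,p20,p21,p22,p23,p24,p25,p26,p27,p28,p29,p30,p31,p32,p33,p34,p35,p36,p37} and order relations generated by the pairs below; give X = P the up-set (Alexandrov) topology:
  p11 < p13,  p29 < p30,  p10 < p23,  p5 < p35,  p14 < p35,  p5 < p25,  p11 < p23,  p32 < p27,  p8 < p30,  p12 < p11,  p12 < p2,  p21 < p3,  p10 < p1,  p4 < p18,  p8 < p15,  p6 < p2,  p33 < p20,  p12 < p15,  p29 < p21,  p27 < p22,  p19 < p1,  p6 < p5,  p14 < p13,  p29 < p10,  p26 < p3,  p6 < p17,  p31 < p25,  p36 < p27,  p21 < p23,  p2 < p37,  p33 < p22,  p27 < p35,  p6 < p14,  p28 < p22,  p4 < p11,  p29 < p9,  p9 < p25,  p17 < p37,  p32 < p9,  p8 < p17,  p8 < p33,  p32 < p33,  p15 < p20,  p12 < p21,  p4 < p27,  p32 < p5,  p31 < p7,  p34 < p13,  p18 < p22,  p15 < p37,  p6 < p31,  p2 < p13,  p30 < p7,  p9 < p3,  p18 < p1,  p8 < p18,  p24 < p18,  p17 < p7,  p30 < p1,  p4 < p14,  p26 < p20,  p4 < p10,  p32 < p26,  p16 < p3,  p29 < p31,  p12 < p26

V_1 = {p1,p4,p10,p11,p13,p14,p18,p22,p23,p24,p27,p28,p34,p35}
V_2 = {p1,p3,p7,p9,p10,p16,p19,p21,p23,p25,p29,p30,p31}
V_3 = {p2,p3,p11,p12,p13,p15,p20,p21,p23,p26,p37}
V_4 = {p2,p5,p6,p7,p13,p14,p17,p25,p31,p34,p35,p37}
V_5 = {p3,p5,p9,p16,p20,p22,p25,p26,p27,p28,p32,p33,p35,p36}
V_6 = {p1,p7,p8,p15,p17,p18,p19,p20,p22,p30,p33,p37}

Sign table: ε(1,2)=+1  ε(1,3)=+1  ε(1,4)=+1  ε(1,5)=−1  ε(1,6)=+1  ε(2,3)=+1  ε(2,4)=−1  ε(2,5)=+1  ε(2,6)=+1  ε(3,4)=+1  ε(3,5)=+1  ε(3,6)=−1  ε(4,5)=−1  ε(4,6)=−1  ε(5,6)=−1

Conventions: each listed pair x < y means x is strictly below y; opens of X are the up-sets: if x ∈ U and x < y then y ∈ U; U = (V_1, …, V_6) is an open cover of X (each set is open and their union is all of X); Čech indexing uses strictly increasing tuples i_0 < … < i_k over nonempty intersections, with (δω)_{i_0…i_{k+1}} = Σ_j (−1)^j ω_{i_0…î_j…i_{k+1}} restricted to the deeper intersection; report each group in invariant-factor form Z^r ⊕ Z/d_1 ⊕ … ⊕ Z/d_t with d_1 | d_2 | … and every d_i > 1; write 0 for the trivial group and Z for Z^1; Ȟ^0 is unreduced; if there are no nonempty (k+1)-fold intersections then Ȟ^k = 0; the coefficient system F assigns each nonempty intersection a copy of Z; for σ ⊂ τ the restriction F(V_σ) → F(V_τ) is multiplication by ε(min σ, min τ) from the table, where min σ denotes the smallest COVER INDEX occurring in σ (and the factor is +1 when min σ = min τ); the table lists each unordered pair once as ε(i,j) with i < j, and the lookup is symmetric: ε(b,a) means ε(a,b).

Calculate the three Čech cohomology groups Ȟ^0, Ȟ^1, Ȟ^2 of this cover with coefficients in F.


nonempty intersections:
  V12={p1,p10,p23} V13={p11,p13,p23} V14={p13,p14,p34,p35} V15={p22,p27,p28,p35} V16={p1,p18,p22} V23={p3,p21,p23} V24={p7,p25,p31} V25={p3,p9,p16,p25} V26={p1,p7,p19,p30} V34={p2,p13,p37} V35={p3,p20,p26} V36={p15,p20,p37} V45={p5,p25,p35} V46={p7,p17,p37} V56={p20,p22,p33}
  V123={p23} V126={p1} V134={p13} V145={p35} V156={p22} V235={p3} V245={p25} V246={p7} V346={p37} V356={p20}
C dims 6,15,10; δ0: rk 6, SNF 1^5·2; δ1: rk 9, SNF 1^9
Ȟ^0: (6−6)−0=0 ⇒ 0
Ȟ^1: (15−9)−6=0 plus torsion [2] ⇒ Z/2
Ȟ^2: (10−0)−9=1 ⇒ Z

Ȟ^0 = 0, Ȟ^1 = Z/2, Ȟ^2 = Z


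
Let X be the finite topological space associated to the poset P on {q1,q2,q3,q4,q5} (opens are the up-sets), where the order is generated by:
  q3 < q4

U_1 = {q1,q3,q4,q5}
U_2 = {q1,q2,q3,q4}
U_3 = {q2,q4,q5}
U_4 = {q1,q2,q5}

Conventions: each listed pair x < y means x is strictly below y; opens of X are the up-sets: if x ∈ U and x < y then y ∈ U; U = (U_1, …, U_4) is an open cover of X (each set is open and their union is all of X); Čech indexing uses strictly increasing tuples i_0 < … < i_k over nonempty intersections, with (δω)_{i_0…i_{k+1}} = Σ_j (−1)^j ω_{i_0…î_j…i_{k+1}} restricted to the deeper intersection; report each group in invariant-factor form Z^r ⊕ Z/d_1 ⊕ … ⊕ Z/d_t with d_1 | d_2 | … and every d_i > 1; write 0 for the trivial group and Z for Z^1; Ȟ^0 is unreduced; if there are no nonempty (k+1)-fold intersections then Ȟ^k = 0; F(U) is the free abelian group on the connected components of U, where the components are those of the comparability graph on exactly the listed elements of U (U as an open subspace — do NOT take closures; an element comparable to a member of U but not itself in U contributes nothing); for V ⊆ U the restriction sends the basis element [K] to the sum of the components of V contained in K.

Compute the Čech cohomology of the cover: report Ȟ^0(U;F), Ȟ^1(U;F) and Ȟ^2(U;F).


Ȟ^0(U;F) ≅ Z^4, Ȟ^1(U;F) ≅ 0, Ȟ^2(U;F) ≅ 0

nerve of the cover:
  U12={q1,q3,q4} U13={q4,q5} U14={q1,q5} U23={q2,q4} U24={q1,q2} U34={q2,q5}
  U123={q4} U124={q1} U134={q5} U234={q2}
components per intersection:
  U1: {q1} {q3,q4} {q5}
  U2: {q1} {q2} {q3,q4}
  U3: {q2} {q4} {q5}
  U4: {q1} {q2} {q5}
  U12: {q1} {q3,q4}
  U13: {q4} {q5}
  U14: {q1} {q5}
  U23: {q2} {q4}
  U24: {q1} {q2}
  U34: {q2} {q5}
  U123: {q4}
  U124: {q1}
  U134: {q5}
  U234: {q2}
C dims 12,12,4; δ0: rk 8, SNF 1^8; δ1: rk 4, SNF 1^4
Ȟ^0 = (12 − 8) − 0 = 4, so Ȟ^0 ≅ Z^4
Ȟ^1 = (12 − 4) − 8 = 0, so Ȟ^1 ≅ 0
Ȟ^2 = (4 − 0) − 4 = 0, so Ȟ^2 ≅ 0


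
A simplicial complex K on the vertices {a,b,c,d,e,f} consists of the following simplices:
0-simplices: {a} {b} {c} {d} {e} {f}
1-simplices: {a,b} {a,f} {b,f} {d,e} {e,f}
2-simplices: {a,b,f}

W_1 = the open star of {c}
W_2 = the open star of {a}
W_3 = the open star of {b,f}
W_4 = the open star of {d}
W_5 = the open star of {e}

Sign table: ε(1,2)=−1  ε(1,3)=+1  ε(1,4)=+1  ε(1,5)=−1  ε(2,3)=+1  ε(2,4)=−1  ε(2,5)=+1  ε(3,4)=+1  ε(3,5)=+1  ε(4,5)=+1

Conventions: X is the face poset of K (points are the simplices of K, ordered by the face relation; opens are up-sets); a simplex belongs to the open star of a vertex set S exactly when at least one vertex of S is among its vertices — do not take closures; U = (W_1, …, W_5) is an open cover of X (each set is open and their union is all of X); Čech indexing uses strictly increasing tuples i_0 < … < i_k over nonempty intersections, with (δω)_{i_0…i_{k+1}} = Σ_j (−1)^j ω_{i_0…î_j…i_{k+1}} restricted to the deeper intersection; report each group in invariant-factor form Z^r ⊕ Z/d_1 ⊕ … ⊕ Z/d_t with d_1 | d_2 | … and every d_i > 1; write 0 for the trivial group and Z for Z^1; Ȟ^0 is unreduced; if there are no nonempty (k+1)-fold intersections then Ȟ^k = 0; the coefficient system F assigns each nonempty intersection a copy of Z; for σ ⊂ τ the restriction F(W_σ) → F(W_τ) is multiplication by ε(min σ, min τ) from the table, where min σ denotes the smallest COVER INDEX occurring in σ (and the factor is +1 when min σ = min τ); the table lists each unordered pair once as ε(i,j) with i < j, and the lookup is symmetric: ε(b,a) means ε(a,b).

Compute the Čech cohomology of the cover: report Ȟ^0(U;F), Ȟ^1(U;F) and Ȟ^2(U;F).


Ȟ^0(U;F) ≅ Z^2,  Ȟ^1(U;F) ≅ 0,  Ȟ^2(U;F) ≅ 0

nonempty intersections:
  W1={{c}} W2={{a},{a,b},{a,f},{a,b,f}} W3={{b},{f},{a,b},{a,f},{b,f},{e,f},{a,b,f}} W4={{d},{d,e}} W5={{e},{d,e},{e,f}}
  W23={{a,b},{a,f},{a,b,f}} W35={{e,f}} W45={{d,e}}
C dims 5,3; δ0: rk 3, SNF 1^3
Ȟ^0: (5−3)−0=2 ⇒ Z^2
Ȟ^1: (3−0)−3=0 ⇒ 0
Ȟ^2: (0−0)−0=0 ⇒ 0


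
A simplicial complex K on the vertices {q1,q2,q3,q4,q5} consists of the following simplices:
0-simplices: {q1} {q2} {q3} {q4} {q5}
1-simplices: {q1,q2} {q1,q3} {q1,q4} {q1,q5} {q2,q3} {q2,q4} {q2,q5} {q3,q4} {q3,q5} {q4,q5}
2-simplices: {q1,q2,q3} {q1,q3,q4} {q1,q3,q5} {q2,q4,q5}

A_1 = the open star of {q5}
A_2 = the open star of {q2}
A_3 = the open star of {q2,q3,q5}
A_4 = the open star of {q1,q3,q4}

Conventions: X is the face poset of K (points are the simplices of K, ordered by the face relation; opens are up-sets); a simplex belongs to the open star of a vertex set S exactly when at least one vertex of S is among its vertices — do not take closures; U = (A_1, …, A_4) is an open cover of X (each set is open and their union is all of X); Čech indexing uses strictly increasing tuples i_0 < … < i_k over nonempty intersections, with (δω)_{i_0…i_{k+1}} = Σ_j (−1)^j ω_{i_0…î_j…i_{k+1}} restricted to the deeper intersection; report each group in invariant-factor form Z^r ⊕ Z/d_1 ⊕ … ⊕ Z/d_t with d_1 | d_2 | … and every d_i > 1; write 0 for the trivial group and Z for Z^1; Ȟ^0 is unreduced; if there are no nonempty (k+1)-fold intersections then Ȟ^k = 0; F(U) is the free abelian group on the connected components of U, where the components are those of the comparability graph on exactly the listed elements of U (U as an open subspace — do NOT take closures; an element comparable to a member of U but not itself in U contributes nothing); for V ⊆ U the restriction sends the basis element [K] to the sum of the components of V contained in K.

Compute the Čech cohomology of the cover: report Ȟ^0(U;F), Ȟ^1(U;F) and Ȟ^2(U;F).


nerve of the cover:
  A1={{q5},{q1,q5},{q2,q5},{q3,q5},{q4,q5},{q1,q3,q5},{q2,q4,q5}} A2={{q2},{q1,q2},{q2,q3},{q2,q4},{q2,q5},{q1,q2,q3},{q2,q4,q5}} A3={{q2},{q3},{q5},{q1,q2},{q1,q3},{q1,q5},{q2,q3},{q2,q4},{q2,q5},{q3,q4},{q3,q5},{q4,q5},{q1,q2,q3},{q1,q3,q4},{q1,q3,q5},{q2,q4,q5}} A4={{q1},{q3},{q4},{q1,q2},{q1,q3},{q1,q4},{q1,q5},{q2,q3},{q2,q4},{q3,q4},{q3,q5},{q4,q5},{q1,q2,q3},{q1,q3,q4},{q1,q3,q5},{q2,q4,q5}}
  A12={{q2,q5},{q2,q4,q5}} A13={{q5},{q1,q5},{q2,q5},{q3,q5},{q4,q5},{q1,q3,q5},{q2,q4,q5}} A14={{q1,q5},{q3,q5},{q4,q5},{q1,q3,q5},{q2,q4,q5}} A23={{q2},{q1,q2},{q2,q3},{q2,q4},{q2,q5},{q1,q2,q3},{q2,q4,q5}} A24={{q1,q2},{q2,q3},{q2,q4},{q1,q2,q3},{q2,q4,q5}} A34={{q3},{q1,q2},{q1,q3},{q1,q5},{q2,q3},{q2,q4},{q3,q4},{q3,q5},{q4,q5},{q1,q2,q3},{q1,q3,q4},{q1,q3,q5},{q2,q4,q5}}
  A123={{q2,q5},{q2,q4,q5}} A124={{q2,q4,q5}} A134={{q1,q5},{q3,q5},{q4,q5},{q1,q3,q5},{q2,q4,q5}} A234={{q1,q2},{q2,q3},{q2,q4},{q1,q2,q3},{q2,q4,q5}}
  A1234={{q2,q4,q5}}
components per intersection:
  A1: {{q5},{q1,q5},{q2,q5},{q3,q5},{q4,q5},{q1,q3,q5},{q2,q4,q5}}
  A2: {{q2},{q1,q2},{q2,q3},{q2,q4},{q2,q5},{q1,q2,q3},{q2,q4,q5}}
  A3: {{q2},{q3},{q5},{q1,q2},{q1,q3},{q1,q5},{q2,q3},{q2,q4},{q2,q5},{q3,q4},{q3,q5},{q4,q5},{q1,q2,q3},{q1,q3,q4},{q1,q3,q5},{q2,q4,q5}}
  A4: {{q1},{q3},{q4},{q1,q2},{q1,q3},{q1,q4},{q1,q5},{q2,q3},{q2,q4},{q3,q4},{q3,q5},{q4,q5},{q1,q2,q3},{q1,q3,q4},{q1,q3,q5},{q2,q4,q5}}
  A12: {{q2,q5},{q2,q4,q5}}
  A13: {{q5},{q1,q5},{q2,q5},{q3,q5},{q4,q5},{q1,q3,q5},{q2,q4,q5}}
  A14: {{q1,q5},{q3,q5},{q1,q3,q5}} {{q4,q5},{q2,q4,q5}}
  A23: {{q2},{q1,q2},{q2,q3},{q2,q4},{q2,q5},{q1,q2,q3},{q2,q4,q5}}
  A24: {{q1,q2},{q2,q3},{q1,q2,q3}} {{q2,q4},{q2,q4,q5}}
  A34: {{q3},{q1,q2},{q1,q3},{q1,q5},{q2,q3},{q3,q4},{q3,q5},{q1,q2,q3},{q1,q3,q4},{q1,q3,q5}} {{q2,q4},{q4,q5},{q2,q4,q5}}
  A123: {{q2,q5},{q2,q4,q5}}
  A124: {{q2,q4,q5}}
  A134: {{q1,q5},{q3,q5},{q1,q3,q5}} {{q4,q5},{q2,q4,q5}}
  A234: {{q1,q2},{q2,q3},{q1,q2,q3}} {{q2,q4},{q2,q4,q5}}
  A1234: {{q2,q4,q5}}
C dims 4,9,6,1; δ0: rk 3, SNF 1^3; δ1: rk 5, SNF 1^5; δ2: rk 1, SNF 1^1
Ȟ^0 = (4 − 3) − 0 = 1, so Ȟ^0 ≅ Z
Ȟ^1 = (9 − 5) − 3 = 1, so Ȟ^1 ≅ Z
Ȟ^2 = (6 − 1) − 5 = 0, so Ȟ^2 ≅ 0

Ȟ^0 = Z; Ȟ^1 = Z; Ȟ^2 = 0


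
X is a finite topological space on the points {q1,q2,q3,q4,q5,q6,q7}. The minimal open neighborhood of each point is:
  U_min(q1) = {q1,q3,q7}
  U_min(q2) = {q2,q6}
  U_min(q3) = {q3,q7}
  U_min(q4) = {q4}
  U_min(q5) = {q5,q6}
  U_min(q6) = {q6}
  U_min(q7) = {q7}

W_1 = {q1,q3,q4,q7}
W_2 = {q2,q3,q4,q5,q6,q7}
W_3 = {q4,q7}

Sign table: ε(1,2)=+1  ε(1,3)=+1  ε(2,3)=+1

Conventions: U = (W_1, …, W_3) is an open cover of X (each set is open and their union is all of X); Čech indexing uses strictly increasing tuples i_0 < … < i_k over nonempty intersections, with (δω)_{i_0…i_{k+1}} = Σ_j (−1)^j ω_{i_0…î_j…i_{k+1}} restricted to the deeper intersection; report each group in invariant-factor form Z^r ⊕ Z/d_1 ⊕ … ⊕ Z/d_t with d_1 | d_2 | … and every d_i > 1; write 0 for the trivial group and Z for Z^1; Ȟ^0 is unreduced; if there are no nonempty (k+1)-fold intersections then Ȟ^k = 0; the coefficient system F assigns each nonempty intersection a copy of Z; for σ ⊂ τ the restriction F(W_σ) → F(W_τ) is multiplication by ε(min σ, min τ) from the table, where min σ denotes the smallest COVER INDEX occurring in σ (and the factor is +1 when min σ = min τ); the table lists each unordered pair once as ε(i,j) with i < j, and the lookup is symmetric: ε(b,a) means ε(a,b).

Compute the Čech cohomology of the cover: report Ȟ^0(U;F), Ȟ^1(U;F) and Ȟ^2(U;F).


Ȟ^0 = Z, Ȟ^1 = 0, Ȟ^2 = 0

nonempty intersections:
  W12={q3,q4,q7} W13={q4,q7} W23={q4,q7}
  W123={q4,q7}
C dims 3,3,1; δ0: rk 2, SNF 1^2; δ1: rk 1, SNF 1^1
Ȟ^0: (3−2)−0=1 ⇒ Z
Ȟ^1: (3−1)−2=0 ⇒ 0
Ȟ^2: (1−0)−1=0 ⇒ 0


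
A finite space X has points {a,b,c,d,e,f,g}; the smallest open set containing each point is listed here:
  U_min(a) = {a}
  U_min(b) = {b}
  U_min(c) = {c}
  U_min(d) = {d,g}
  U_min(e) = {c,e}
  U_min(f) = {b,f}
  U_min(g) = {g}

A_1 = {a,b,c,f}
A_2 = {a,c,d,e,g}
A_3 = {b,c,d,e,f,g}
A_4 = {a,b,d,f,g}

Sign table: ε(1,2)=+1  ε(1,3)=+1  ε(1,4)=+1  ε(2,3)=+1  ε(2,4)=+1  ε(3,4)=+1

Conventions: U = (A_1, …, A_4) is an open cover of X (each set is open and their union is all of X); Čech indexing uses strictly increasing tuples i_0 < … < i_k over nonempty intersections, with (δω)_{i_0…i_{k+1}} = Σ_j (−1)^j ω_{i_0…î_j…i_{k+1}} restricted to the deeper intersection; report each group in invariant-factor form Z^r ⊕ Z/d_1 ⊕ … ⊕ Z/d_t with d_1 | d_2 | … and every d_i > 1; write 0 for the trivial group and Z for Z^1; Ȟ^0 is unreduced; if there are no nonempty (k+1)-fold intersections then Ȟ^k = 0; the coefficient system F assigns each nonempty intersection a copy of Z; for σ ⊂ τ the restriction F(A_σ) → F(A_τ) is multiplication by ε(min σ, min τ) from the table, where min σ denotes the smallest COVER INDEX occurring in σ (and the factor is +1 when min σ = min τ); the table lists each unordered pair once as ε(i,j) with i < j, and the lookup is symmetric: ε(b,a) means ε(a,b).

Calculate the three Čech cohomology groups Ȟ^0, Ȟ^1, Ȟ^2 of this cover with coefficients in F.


nonempty overlaps:
  A12={a,c} A13={b,c,f} A14={a,b,f} A23={c,d,e,g} A24={a,d,g} A34={b,d,f,g}
  A123={c} A124={a} A134={b,f} A234={d,g}
C dims 4,6,4; δ0: rk 3, SNF 1^3; δ1: rk 3, SNF 1^3
degree 0: 4−3−0 = 1 → Ȟ^0 ≅ Z
degree 1: 6−3−3 = 0 → Ȟ^1 ≅ 0
degree 2: 4−0−3 = 1 → Ȟ^2 ≅ Z

Ȟ^0 = Z, Ȟ^1 = 0 and Ȟ^2 = Z


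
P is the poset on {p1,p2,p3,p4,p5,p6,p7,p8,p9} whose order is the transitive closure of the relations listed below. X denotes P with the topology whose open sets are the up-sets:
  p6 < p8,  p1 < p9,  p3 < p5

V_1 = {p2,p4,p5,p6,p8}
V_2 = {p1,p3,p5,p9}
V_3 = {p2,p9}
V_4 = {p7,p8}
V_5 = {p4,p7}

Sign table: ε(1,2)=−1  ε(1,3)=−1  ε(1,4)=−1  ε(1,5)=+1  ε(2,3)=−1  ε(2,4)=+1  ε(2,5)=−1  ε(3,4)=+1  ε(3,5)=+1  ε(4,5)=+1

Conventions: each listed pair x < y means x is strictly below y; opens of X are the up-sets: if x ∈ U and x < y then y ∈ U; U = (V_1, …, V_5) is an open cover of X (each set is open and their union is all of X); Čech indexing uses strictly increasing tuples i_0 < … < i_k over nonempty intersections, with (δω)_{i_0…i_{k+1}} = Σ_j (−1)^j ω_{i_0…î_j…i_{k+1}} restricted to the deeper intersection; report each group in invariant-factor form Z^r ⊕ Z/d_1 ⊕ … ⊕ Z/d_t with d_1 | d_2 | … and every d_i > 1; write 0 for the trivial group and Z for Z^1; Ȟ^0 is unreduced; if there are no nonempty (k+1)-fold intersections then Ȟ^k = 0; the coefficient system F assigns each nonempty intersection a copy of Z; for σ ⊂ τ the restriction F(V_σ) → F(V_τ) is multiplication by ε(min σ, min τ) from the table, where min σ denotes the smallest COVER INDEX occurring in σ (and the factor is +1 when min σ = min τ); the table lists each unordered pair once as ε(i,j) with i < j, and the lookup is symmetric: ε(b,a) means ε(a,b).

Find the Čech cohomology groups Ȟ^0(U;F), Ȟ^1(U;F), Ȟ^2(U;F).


Ȟ^0 ≅ 0, Ȟ^1 ≅ Z ⊕ Z/2 and Ȟ^2 ≅ 0

nonempty overlaps:
  V12={p5} V13={p2} V14={p8} V15={p4} V23={p9} V45={p7}
C dims 5,6; δ0: rk 5, SNF 1^4·2
degree 0: 5−5−0 = 0 → Ȟ^0 ≅ 0
degree 1: 6−0−5 = 1 plus torsion [2] → Ȟ^1 ≅ Z ⊕ Z/2
degree 2: 0−0−0 = 0 → Ȟ^2 ≅ 0


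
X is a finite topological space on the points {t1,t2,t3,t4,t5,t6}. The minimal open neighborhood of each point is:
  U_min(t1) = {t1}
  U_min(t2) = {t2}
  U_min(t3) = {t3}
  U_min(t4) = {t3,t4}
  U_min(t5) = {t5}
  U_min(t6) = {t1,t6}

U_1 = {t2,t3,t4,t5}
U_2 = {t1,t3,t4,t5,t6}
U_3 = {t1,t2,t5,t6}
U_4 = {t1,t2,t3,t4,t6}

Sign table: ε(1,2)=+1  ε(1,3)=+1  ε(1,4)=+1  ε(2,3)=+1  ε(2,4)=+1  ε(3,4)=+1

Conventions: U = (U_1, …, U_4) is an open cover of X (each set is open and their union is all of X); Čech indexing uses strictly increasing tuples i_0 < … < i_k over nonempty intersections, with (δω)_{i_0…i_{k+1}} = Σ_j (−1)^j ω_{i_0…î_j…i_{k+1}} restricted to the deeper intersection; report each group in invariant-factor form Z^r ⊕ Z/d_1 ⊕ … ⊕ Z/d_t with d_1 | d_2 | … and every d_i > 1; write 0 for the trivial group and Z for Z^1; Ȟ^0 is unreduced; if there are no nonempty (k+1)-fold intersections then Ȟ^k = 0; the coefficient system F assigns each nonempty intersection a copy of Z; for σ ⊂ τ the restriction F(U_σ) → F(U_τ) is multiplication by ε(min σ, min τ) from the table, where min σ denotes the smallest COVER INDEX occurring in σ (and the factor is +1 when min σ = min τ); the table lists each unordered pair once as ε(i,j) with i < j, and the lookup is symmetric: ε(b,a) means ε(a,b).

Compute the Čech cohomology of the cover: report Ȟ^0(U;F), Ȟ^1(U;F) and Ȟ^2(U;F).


Ȟ^0(U;F) ≅ Z, Ȟ^1(U;F) ≅ 0, Ȟ^2(U;F) ≅ Z

intersection data:
  U12={t3,t4,t5} U13={t2,t5} U14={t2,t3,t4} U23={t1,t5,t6} U24={t1,t3,t4,t6} U34={t1,t2,t6}
  U123={t5} U124={t3,t4} U134={t2} U234={t1,t6}
C dims 4,6,4; δ0: rk 3, SNF 1^3; δ1: rk 3, SNF 1^3
Ȟ^0 = (4 − 3) − 0 = 1, so Ȟ^0 ≅ Z
Ȟ^1 = (6 − 3) − 3 = 0, so Ȟ^1 ≅ 0
Ȟ^2 = (4 − 0) − 3 = 1, so Ȟ^2 ≅ Z


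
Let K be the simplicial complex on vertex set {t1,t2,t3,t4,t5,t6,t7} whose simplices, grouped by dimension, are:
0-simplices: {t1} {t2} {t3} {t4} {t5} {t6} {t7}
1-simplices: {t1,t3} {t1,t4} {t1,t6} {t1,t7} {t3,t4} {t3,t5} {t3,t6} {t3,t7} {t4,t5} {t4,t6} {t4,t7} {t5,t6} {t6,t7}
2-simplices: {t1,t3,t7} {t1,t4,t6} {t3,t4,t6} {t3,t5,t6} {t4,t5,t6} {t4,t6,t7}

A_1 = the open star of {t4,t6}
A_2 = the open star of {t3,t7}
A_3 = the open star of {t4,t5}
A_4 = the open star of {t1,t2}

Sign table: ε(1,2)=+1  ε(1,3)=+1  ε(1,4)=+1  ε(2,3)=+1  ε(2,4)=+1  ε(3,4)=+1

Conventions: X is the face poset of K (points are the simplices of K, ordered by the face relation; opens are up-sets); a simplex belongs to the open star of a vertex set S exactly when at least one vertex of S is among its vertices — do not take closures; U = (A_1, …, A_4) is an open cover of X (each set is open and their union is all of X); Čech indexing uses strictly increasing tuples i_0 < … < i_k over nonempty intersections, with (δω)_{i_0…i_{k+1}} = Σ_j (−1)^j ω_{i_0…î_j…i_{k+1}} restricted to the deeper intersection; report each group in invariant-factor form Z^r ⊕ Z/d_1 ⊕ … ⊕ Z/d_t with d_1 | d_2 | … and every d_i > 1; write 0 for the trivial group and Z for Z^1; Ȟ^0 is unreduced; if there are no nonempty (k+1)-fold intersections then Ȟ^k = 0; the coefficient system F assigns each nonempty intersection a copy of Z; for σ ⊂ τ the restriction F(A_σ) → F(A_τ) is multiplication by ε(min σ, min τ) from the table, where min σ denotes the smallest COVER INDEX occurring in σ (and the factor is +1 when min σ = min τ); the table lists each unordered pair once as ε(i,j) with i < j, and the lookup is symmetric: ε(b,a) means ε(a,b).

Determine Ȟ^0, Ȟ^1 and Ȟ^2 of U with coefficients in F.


nonempty overlaps:
  A1={{t4},{t6},{t1,t4},{t1,t6},{t3,t4},{t3,t6},{t4,t5},{t4,t6},{t4,t7},{t5,t6},{t6,t7},{t1,t4,t6},{t3,t4,t6},{t3,t5,t6},{t4,t5,t6},{t4,t6,t7}} A2={{t3},{t7},{t1,t3},{t1,t7},{t3,t4},{t3,t5},{t3,t6},{t3,t7},{t4,t7},{t6,t7},{t1,t3,t7},{t3,t4,t6},{t3,t5,t6},{t4,t6,t7}} A3={{t4},{t5},{t1,t4},{t3,t4},{t3,t5},{t4,t5},{t4,t6},{t4,t7},{t5,t6},{t1,t4,t6},{t3,t4,t6},{t3,t5,t6},{t4,t5,t6},{t4,t6,t7}} A4={{t1},{t2},{t1,t3},{t1,t4},{t1,t6},{t1,t7},{t1,t3,t7},{t1,t4,t6}}
  A12={{t3,t4},{t3,t6},{t4,t7},{t6,t7},{t3,t4,t6},{t3,t5,t6},{t4,t6,t7}} A13={{t4},{t1,t4},{t3,t4},{t4,t5},{t4,t6},{t4,t7},{t5,t6},{t1,t4,t6},{t3,t4,t6},{t3,t5,t6},{t4,t5,t6},{t4,t6,t7}} A14={{t1,t4},{t1,t6},{t1,t4,t6}} A23={{t3,t4},{t3,t5},{t4,t7},{t3,t4,t6},{t3,t5,t6},{t4,t6,t7}} A24={{t1,t3},{t1,t7},{t1,t3,t7}} A34={{t1,t4},{t1,t4,t6}}
  A123={{t3,t4},{t4,t7},{t3,t4,t6},{t3,t5,t6},{t4,t6,t7}} A134={{t1,t4},{t1,t4,t6}}
C dims 4,6,2; δ0: rk 3, SNF 1^3; δ1: rk 2, SNF 1^2
degree 0: 4−3−0 = 1 → Ȟ^0 ≅ Z
degree 1: 6−2−3 = 1 → Ȟ^1 ≅ Z
degree 2: 2−0−2 = 0 → Ȟ^2 ≅ 0

Ȟ^0 ≅ Z,  Ȟ^1 ≅ Z,  Ȟ^2 ≅ 0
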